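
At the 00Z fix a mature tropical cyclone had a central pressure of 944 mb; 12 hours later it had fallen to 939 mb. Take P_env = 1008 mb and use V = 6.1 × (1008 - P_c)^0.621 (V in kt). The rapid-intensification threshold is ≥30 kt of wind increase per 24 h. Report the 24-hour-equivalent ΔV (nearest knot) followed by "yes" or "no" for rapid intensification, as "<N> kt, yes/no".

8 kt, no

V₁: ΔP = 64, V ≈ 6.1 × 64^0.621 ≈ 80.72 kt.
V₂: ΔP = 69, V ≈ 6.1 × 69^0.621 ≈ 84.58 kt.
ΔV over 12 h = 3.86 kt → 24 h equivalent = 3.86 × 24/12 ≈ 7.72 kt.
8 kt < 30 kt ⇒ not rapid intensification.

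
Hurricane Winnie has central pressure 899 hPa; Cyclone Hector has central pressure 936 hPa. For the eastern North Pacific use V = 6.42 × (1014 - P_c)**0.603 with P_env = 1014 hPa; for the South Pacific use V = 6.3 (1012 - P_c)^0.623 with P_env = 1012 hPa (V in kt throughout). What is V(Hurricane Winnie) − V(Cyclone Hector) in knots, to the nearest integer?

19 kt

Hurricane Winnie: ΔP = 115; V ≈ 6.42 × 115^0.603 ≈ 112.24 kt.
Cyclone Hector: ΔP = 76; V ≈ 6.3 × 76^0.623 ≈ 93.56 kt.
Difference ≈ 112.24 − 93.56 = 18.68 → 19 kt.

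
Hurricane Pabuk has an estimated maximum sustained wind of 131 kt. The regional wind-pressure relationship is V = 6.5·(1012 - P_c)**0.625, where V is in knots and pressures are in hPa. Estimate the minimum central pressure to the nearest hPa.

ΔP = (V / 6.5)^(1/0.625) = (131/6.5)^1.600.
131/6.5 = 20.154; 20.154^1.600 ≈ 122.17 hPa.
P_c = 1012 − 122.17 = 889.83 ≈ 890 hPa.

890 hPa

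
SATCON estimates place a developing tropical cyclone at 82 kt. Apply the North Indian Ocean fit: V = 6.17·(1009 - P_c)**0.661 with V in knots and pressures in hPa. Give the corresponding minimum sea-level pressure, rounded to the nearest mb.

ΔP = (V / 6.17)^(1/0.661) = (82/6.17)^1.513.
82/6.17 = 13.290; 13.290^1.513 ≈ 50.09 mb.
P_c = 1009 − 50.09 = 958.91 ≈ 959 mb.

959 mb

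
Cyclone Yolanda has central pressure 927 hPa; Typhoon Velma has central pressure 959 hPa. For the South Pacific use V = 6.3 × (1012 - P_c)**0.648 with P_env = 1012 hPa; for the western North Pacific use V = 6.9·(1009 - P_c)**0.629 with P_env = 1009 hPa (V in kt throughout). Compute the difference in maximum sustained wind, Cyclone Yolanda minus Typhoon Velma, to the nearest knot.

31 kt

Cyclone Yolanda: ΔP = 85; V ≈ 6.3 × 85^0.648 ≈ 112.10 kt.
Typhoon Velma: ΔP = 50; V ≈ 6.9 × 50^0.629 ≈ 80.82 kt.
Difference ≈ 112.10 − 80.82 = 31.28 → 31 kt.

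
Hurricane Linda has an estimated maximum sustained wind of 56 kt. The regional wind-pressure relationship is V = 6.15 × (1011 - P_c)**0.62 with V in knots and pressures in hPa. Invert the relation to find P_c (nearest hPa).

ΔP = (V / 6.15)^(1/0.62) = (56/6.15)^1.613.
56/6.15 = 9.106; 9.106^1.613 ≈ 35.26 hPa.
P_c = 1011 − 35.26 = 975.74 ≈ 976 hPa.

976 hPa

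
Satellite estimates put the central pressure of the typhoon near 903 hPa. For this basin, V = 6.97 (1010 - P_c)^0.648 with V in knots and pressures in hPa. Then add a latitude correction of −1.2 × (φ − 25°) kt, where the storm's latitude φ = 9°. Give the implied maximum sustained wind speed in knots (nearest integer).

163 kt

ΔP = 1010 − 903 = 107 hPa.
107^0.648 ≈ 20.656.
V ≈ 6.97 × 20.656 ≈ 144.0 kt.
Latitude correction: −1.2 × (9 − 25) = 19.2 kt.
Corrected V ≈ 163.2 kt → 163 kt.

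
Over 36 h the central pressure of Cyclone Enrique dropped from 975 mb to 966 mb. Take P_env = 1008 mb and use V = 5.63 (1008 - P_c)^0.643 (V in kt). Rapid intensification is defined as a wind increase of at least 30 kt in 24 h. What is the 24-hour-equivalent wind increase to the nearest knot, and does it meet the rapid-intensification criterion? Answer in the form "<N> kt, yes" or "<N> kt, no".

6 kt, no

V₁: ΔP = 33, V ≈ 5.63 × 33^0.643 ≈ 53.32 kt.
V₂: ΔP = 42, V ≈ 5.63 × 42^0.643 ≈ 62.27 kt.
ΔV over 36 h = 8.95 kt → 24 h equivalent = 8.95 × 24/36 ≈ 5.97 kt.
6 kt < 30 kt ⇒ not rapid intensification.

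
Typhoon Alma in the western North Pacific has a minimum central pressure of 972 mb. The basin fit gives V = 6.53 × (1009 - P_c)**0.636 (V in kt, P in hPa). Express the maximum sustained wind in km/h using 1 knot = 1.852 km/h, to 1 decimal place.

ΔP = 1009 − 972 = 37 mb.
V ≈ 6.53 × 37^0.636 = 6.53 × 9.940 ≈ 64.907 kt.
64.907 × 1.852 ≈ 120.21 km/h → 120.2 km/h.

120.2 km/h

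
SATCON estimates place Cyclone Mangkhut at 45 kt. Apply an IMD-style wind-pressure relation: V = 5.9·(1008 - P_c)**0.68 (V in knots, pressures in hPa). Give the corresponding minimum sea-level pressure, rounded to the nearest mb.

988 mb

ΔP = (V / 5.9)^(1/0.68) = (45/5.9)^1.471.
45/5.9 = 7.627; 7.627^1.471 ≈ 19.84 mb.
P_c = 1008 − 19.84 = 988.16 ≈ 988 mb.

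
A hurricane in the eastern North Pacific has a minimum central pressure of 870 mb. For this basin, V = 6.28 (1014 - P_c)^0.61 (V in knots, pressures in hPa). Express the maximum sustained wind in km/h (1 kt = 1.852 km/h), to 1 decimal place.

ΔP = 1014 − 870 = 144 mb.
V ≈ 6.28 × 144^0.61 = 6.28 × 20.730 ≈ 130.185 kt.
130.185 × 1.852 ≈ 241.10 km/h → 241.1 km/h.

241.1 km/h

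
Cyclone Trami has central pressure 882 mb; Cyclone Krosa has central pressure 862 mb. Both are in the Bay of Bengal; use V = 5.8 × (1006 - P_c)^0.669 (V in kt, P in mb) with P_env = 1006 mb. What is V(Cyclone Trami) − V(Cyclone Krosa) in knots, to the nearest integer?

Cyclone Trami: ΔP = 124; V ≈ 5.8 × 124^0.669 ≈ 145.86 kt.
Cyclone Krosa: ΔP = 144; V ≈ 5.8 × 144^0.669 ≈ 161.20 kt.
Difference ≈ 145.86 − 161.20 = -15.34 → -15 kt.

-15 kt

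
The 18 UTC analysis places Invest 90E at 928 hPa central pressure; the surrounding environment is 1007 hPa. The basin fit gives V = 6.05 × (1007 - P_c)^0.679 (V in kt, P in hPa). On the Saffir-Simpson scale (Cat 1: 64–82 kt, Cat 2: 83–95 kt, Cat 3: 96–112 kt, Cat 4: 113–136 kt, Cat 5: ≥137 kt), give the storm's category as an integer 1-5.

4

ΔP = 1007 − 928 = 79 hPa.
V ≈ 6.05 × 79^0.679 = 6.05 × 19.43 ≈ 118 kt.
118 kt falls in the Category 4 band.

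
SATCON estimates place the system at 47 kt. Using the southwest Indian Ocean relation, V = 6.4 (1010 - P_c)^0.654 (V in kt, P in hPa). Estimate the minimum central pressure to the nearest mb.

989 mb

ΔP = (V / 6.4)^(1/0.654) = (47/6.4)^1.529.
47/6.4 = 7.344; 7.344^1.529 ≈ 21.09 mb.
P_c = 1010 − 21.09 = 988.91 ≈ 989 mb.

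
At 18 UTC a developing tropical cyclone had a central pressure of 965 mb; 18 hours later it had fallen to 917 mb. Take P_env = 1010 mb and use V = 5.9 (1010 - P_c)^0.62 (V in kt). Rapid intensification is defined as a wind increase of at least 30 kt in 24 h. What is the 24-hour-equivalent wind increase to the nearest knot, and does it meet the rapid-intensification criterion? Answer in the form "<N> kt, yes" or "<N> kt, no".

47 kt, yes

V₁: ΔP = 45, V ≈ 5.9 × 45^0.62 ≈ 62.49 kt.
V₂: ΔP = 93, V ≈ 5.9 × 93^0.62 ≈ 98.02 kt.
ΔV over 18 h = 35.53 kt → 24 h equivalent = 35.53 × 24/18 ≈ 47.37 kt.
47 kt ≥ 30 kt ⇒ rapid intensification.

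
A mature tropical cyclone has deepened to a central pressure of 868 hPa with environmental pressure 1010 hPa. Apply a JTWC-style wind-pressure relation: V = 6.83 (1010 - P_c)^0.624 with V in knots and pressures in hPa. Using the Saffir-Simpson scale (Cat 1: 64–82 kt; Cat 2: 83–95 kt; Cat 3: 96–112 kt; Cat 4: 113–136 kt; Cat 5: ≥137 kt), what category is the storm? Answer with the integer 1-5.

5

ΔP = 1010 − 868 = 142 hPa.
V ≈ 6.83 × 142^0.624 = 6.83 × 22.03 ≈ 150 kt.
150 kt falls in the Category 5 band.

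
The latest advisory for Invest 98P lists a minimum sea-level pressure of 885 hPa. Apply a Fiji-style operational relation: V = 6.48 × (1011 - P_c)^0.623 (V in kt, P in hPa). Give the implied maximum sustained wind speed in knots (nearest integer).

132 kt

ΔP = 1011 − 885 = 126 hPa.
126^0.623 ≈ 20.348.
V ≈ 6.48 × 20.348 ≈ 131.9 kt.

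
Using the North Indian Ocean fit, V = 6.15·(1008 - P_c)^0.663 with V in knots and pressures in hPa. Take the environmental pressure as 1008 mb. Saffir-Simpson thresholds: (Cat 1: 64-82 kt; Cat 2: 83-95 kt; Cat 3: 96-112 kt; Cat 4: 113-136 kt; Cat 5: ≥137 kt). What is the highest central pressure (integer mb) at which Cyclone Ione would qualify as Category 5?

Category 5 begins at V = 137 kt.
Required ΔP = (137/6.15)^(1/0.663) = 22.276^1.508 ≈ 107.88 mb.
P_c ≤ 1008 − 107.88 = 900.12, so the highest integer P_c is 900 mb.

900 mb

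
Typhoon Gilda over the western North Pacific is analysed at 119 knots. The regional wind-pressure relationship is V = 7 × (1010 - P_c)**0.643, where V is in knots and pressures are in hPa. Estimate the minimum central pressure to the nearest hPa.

928 hPa

ΔP = (V / 7)^(1/0.643) = (119/7)^1.555.
119/7 = 17.000; 17.000^1.555 ≈ 81.96 hPa.
P_c = 1010 − 81.96 = 928.04 ≈ 928 hPa.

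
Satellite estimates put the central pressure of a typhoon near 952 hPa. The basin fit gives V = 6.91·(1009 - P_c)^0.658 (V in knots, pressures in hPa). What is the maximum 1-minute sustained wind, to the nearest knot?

99 kt

ΔP = 1009 − 952 = 57 hPa.
57^0.658 ≈ 14.301.
V ≈ 6.91 × 14.301 ≈ 98.8 kt.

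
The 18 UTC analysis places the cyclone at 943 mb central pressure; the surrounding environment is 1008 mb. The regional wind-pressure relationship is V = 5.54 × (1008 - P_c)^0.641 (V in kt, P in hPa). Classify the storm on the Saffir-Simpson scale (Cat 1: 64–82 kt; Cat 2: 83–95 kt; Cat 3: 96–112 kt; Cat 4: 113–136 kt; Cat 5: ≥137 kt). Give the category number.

1

ΔP = 1008 − 943 = 65 mb.
V ≈ 5.54 × 65^0.641 = 5.54 × 14.52 ≈ 80 kt.
80 kt falls in the Category 1 band.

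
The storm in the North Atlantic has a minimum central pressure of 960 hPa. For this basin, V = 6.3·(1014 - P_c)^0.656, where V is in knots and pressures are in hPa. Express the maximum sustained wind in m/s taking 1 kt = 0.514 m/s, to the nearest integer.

44 m/s

ΔP = 1014 − 960 = 54 hPa.
V ≈ 6.3 × 54^0.656 = 6.3 × 13.691 ≈ 86.256 kt.
86.256 × 0.514 ≈ 44.34 m/s → 44 m/s.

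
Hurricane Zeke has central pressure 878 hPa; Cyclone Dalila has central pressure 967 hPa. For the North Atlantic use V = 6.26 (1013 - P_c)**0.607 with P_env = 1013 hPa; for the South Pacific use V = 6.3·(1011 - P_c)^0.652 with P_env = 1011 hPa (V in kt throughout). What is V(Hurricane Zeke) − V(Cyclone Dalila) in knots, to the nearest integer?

49 kt

Hurricane Zeke: ΔP = 135; V ≈ 6.26 × 135^0.607 ≈ 122.94 kt.
Cyclone Dalila: ΔP = 44; V ≈ 6.3 × 44^0.652 ≈ 74.28 kt.
Difference ≈ 122.94 − 74.28 = 48.66 → 49 kt.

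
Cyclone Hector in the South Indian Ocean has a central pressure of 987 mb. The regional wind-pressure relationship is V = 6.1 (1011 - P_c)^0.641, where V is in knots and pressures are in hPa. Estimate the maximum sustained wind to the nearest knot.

ΔP = 1011 − 987 = 24 mb.
24^0.641 ≈ 7.669.
V ≈ 6.1 × 7.669 ≈ 46.8 kt.

47 kt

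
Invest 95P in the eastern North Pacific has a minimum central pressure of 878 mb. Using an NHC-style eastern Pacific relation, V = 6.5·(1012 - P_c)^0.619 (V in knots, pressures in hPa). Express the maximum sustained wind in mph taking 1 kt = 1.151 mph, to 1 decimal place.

ΔP = 1012 − 878 = 134 mb.
V ≈ 6.5 × 134^0.619 = 6.5 × 20.734 ≈ 134.769 kt.
134.769 × 1.151 ≈ 155.12 mph → 155.1 mph.

155.1 mph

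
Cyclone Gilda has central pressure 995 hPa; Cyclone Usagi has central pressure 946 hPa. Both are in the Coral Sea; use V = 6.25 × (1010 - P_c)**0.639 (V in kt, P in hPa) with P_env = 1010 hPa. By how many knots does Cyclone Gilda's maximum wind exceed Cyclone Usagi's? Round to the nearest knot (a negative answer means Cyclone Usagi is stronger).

Cyclone Gilda: ΔP = 15; V ≈ 6.25 × 15^0.639 ≈ 35.27 kt.
Cyclone Usagi: ΔP = 64; V ≈ 6.25 × 64^0.639 ≈ 89.13 kt.
Difference ≈ 35.27 − 89.13 = -53.86 → -54 kt.

-54 kt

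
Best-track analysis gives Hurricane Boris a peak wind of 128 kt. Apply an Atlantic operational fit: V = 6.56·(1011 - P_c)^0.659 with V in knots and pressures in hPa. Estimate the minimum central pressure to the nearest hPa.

920 hPa

ΔP = (V / 6.56)^(1/0.659) = (128/6.56)^1.517.
128/6.56 = 19.512; 19.512^1.517 ≈ 90.78 hPa.
P_c = 1011 − 90.78 = 920.22 ≈ 920 hPa.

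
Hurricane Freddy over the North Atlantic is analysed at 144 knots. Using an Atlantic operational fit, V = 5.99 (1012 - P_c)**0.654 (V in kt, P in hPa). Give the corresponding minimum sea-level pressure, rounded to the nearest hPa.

ΔP = (V / 5.99)^(1/0.654) = (144/5.99)^1.529.
144/5.99 = 24.040; 24.040^1.529 ≈ 129.28 hPa.
P_c = 1012 − 129.28 = 882.72 ≈ 883 hPa.

883 hPa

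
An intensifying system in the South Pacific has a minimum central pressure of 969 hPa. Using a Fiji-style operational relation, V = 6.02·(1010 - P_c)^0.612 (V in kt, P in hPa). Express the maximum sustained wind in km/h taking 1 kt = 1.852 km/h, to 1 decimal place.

ΔP = 1010 − 969 = 41 hPa.
V ≈ 6.02 × 41^0.612 = 6.02 × 9.706 ≈ 58.428 kt.
58.428 × 1.852 ≈ 108.21 km/h → 108.2 km/h.

108.2 km/h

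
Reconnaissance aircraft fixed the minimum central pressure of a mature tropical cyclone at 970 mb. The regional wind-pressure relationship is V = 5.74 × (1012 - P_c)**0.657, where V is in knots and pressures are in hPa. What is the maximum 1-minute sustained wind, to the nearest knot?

ΔP = 1012 − 970 = 42 mb.
42^0.657 ≈ 11.654.
V ≈ 5.74 × 11.654 ≈ 66.9 kt.

67 kt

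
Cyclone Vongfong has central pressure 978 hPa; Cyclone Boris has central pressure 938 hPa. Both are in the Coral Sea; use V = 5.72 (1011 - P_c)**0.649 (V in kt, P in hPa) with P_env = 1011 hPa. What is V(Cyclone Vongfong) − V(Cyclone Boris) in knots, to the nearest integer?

Cyclone Vongfong: ΔP = 33; V ≈ 5.72 × 33^0.649 ≈ 55.32 kt.
Cyclone Boris: ΔP = 73; V ≈ 5.72 × 73^0.649 ≈ 92.62 kt.
Difference ≈ 55.32 − 92.62 = -37.30 → -37 kt.

-37 kt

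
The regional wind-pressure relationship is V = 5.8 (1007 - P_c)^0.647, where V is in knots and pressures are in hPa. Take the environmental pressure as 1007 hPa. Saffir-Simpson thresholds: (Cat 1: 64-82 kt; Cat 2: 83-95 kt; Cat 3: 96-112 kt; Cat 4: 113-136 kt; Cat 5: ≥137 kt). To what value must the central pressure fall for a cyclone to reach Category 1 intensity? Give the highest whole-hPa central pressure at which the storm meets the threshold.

966 hPa

Category 1 begins at V = 64 kt.
Required ΔP = (64/5.8)^(1/0.647) = 11.034^1.546 ≈ 40.90 hPa.
P_c ≤ 1007 − 40.90 = 966.10, so the highest integer P_c is 966 hPa.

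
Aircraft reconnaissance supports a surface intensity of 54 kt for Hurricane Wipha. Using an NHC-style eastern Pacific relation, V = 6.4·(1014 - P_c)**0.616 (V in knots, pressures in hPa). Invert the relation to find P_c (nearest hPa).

ΔP = (V / 6.4)^(1/0.616) = (54/6.4)^1.623.
54/6.4 = 8.438; 8.438^1.623 ≈ 31.89 hPa.
P_c = 1014 − 31.89 = 982.11 ≈ 982 hPa.

982 hPa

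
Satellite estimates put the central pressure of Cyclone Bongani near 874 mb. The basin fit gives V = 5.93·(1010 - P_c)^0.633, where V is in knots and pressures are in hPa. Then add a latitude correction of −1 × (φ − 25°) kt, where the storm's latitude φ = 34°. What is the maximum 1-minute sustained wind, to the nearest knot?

ΔP = 1010 − 874 = 136 mb.
136^0.633 ≈ 22.415.
V ≈ 5.93 × 22.415 ≈ 132.9 kt.
Latitude correction: −1 × (34 − 25) = -9 kt.
Corrected V ≈ 123.9 kt → 124 kt.

124 kt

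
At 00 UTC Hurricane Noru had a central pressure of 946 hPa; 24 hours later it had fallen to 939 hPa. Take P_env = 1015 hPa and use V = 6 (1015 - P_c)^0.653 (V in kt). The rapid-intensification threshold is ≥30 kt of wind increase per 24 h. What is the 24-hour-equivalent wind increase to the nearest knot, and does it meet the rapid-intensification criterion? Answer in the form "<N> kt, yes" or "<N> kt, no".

6 kt, no

V₁: ΔP = 69, V ≈ 6 × 69^0.653 ≈ 95.26 kt.
V₂: ΔP = 76, V ≈ 6 × 76^0.653 ≈ 101.47 kt.
ΔV over 24 h = 6.21 kt → 24 h equivalent = 6.21 × 24/24 ≈ 6.21 kt.
6 kt < 30 kt ⇒ not rapid intensification.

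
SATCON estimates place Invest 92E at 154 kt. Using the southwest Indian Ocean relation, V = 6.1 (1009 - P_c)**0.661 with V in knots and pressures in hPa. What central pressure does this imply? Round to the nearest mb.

ΔP = (V / 6.1)^(1/0.661) = (154/6.1)^1.513.
154/6.1 = 25.246; 25.246^1.513 ≈ 132.23 mb.
P_c = 1009 − 132.23 = 876.77 ≈ 877 mb.

877 mb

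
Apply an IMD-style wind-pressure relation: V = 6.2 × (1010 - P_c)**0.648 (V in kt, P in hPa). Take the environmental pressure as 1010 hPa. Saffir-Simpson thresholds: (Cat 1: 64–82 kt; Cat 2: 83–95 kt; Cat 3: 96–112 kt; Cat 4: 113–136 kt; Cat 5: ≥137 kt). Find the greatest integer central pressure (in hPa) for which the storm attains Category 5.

891 hPa

Category 5 begins at V = 137 kt.
Required ΔP = (137/6.2)^(1/0.648) = 22.097^1.543 ≈ 118.74 hPa.
P_c ≤ 1010 − 118.74 = 891.26, so the highest integer P_c is 891 hPa.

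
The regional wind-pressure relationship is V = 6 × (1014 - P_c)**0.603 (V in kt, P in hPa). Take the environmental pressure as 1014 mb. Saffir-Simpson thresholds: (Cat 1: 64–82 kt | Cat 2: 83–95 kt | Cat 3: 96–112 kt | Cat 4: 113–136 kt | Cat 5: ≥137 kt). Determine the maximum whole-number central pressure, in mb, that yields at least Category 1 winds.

963 mb

Category 1 begins at V = 64 kt.
Required ΔP = (64/6)^(1/0.603) = 10.667^1.658 ≈ 50.68 mb.
P_c ≤ 1014 − 50.68 = 963.32, so the highest integer P_c is 963 mb.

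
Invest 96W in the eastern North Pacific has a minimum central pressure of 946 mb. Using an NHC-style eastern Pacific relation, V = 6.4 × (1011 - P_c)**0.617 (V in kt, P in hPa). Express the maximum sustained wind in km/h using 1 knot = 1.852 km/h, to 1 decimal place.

ΔP = 1011 − 946 = 65 mb.
V ≈ 6.4 × 65^0.617 = 6.4 × 13.139 ≈ 84.091 kt.
84.091 × 1.852 ≈ 155.74 km/h → 155.7 km/h.

155.7 km/h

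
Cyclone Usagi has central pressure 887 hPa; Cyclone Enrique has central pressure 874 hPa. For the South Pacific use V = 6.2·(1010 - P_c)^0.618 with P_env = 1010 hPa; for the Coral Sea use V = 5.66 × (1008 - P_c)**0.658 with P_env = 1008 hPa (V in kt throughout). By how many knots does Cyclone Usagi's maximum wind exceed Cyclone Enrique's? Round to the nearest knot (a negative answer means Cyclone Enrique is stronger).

Cyclone Usagi: ΔP = 123; V ≈ 6.2 × 123^0.618 ≈ 121.33 kt.
Cyclone Enrique: ΔP = 134; V ≈ 5.66 × 134^0.658 ≈ 142.05 kt.
Difference ≈ 121.33 − 142.05 = -20.72 → -21 kt.

-21 kt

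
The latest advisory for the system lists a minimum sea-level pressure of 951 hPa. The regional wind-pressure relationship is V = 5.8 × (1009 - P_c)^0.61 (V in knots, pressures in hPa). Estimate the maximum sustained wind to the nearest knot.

69 kt

ΔP = 1009 − 951 = 58 hPa.
58^0.61 ≈ 11.904.
V ≈ 5.8 × 11.904 ≈ 69.0 kt.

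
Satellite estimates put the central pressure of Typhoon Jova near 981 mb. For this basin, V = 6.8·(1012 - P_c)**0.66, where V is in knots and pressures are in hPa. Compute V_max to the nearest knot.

ΔP = 1012 − 981 = 31 mb.
31^0.66 ≈ 9.645.
V ≈ 6.8 × 9.645 ≈ 65.6 kt.

66 kt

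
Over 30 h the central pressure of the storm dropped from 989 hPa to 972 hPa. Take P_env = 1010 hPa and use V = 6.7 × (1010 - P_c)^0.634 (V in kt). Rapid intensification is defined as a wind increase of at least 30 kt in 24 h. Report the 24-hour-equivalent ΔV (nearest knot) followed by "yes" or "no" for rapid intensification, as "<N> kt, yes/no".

17 kt, no

V₁: ΔP = 21, V ≈ 6.7 × 21^0.634 ≈ 46.17 kt.
V₂: ΔP = 38, V ≈ 6.7 × 38^0.634 ≈ 67.24 kt.
ΔV over 30 h = 21.07 kt → 24 h equivalent = 21.07 × 24/30 ≈ 16.86 kt.
17 kt < 30 kt ⇒ not rapid intensification.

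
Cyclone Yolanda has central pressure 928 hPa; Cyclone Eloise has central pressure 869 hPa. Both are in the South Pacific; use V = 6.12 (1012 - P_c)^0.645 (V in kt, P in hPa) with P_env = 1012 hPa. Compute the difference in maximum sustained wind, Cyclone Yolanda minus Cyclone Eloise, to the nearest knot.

Cyclone Yolanda: ΔP = 84; V ≈ 6.12 × 84^0.645 ≈ 106.64 kt.
Cyclone Eloise: ΔP = 143; V ≈ 6.12 × 143^0.645 ≈ 150.29 kt.
Difference ≈ 106.64 − 150.29 = -43.65 → -44 kt.

-44 kt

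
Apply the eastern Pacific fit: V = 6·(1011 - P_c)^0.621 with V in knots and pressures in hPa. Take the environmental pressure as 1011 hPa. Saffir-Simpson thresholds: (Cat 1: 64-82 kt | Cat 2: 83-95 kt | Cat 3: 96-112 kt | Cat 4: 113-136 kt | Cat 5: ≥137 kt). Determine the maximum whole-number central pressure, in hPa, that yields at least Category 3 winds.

924 hPa

Category 3 begins at V = 96 kt.
Required ΔP = (96/6)^(1/0.621) = 16.000^1.610 ≈ 86.90 hPa.
P_c ≤ 1011 − 86.90 = 924.10, so the highest integer P_c is 924 hPa.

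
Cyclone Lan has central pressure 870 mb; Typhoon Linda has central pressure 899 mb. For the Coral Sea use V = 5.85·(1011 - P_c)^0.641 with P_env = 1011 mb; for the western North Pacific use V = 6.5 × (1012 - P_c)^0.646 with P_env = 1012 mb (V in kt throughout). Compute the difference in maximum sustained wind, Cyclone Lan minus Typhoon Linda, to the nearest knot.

Cyclone Lan: ΔP = 141; V ≈ 5.85 × 141^0.641 ≈ 139.57 kt.
Typhoon Linda: ΔP = 113; V ≈ 6.5 × 113^0.646 ≈ 137.79 kt.
Difference ≈ 139.57 − 137.79 = 1.78 → 2 kt.

2 kt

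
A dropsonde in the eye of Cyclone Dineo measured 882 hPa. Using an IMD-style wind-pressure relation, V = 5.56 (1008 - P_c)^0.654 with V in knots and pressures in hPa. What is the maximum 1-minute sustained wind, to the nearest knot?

131 kt

ΔP = 1008 − 882 = 126 hPa.
126^0.654 ≈ 23.640.
V ≈ 5.56 × 23.640 ≈ 131.4 kt.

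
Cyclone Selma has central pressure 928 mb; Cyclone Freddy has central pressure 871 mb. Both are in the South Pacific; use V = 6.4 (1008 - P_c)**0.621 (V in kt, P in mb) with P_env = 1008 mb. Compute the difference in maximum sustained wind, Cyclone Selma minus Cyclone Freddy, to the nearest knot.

Cyclone Selma: ΔP = 80; V ≈ 6.4 × 80^0.621 ≈ 97.27 kt.
Cyclone Freddy: ΔP = 137; V ≈ 6.4 × 137^0.621 ≈ 135.86 kt.
Difference ≈ 97.27 − 135.86 = -38.59 → -39 kt.

-39 kt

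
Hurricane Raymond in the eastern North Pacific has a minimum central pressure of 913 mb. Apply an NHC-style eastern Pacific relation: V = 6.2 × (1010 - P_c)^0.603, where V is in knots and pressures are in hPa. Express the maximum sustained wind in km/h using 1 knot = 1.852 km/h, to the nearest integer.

ΔP = 1010 − 913 = 97 mb.
V ≈ 6.2 × 97^0.603 = 6.2 × 15.777 ≈ 97.817 kt.
97.817 × 1.852 ≈ 181.16 km/h → 181 km/h.

181 km/h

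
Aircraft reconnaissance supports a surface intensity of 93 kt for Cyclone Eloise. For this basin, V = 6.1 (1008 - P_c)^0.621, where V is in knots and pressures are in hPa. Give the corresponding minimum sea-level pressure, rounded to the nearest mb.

928 mb

ΔP = (V / 6.1)^(1/0.621) = (93/6.1)^1.610.
93/6.1 = 15.246; 15.246^1.610 ≈ 80.40 mb.
P_c = 1008 − 80.40 = 927.60 ≈ 928 mb.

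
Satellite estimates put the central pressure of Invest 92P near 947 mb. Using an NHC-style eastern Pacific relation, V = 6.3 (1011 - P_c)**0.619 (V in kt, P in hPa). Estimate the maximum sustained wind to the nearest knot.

83 kt

ΔP = 1011 − 947 = 64 mb.
64^0.619 ≈ 13.123.
V ≈ 6.3 × 13.123 ≈ 82.7 kt.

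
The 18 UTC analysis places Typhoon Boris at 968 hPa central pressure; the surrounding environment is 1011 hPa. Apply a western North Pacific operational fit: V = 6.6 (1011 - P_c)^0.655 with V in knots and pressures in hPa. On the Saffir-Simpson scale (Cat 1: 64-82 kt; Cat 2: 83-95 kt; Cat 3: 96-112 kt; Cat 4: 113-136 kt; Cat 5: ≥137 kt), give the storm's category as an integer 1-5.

1

ΔP = 1011 − 968 = 43 hPa.
V ≈ 6.6 × 43^0.655 = 6.6 × 11.75 ≈ 78 kt.
78 kt falls in the Category 1 band.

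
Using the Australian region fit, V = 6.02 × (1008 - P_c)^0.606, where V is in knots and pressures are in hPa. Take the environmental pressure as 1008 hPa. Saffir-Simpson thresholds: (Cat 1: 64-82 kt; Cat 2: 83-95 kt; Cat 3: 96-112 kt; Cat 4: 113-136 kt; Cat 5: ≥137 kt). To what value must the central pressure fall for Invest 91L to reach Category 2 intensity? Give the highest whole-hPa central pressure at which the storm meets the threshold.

Category 2 begins at V = 83 kt.
Required ΔP = (83/6.02)^(1/0.606) = 13.787^1.650 ≈ 75.92 hPa.
P_c ≤ 1008 − 75.92 = 932.08, so the highest integer P_c is 932 hPa.

932 hPa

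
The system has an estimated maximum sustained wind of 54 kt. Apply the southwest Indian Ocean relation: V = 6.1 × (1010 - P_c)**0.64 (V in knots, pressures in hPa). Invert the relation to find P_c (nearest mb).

ΔP = (V / 6.1)^(1/0.64) = (54/6.1)^1.562.
54/6.1 = 8.852; 8.852^1.562 ≈ 30.18 mb.
P_c = 1010 − 30.18 = 979.82 ≈ 980 mb.

980 mb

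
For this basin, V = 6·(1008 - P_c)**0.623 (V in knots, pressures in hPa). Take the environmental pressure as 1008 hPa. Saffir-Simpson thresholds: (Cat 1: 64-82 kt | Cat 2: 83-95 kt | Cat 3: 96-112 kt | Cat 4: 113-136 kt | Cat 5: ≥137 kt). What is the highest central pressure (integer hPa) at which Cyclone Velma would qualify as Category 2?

940 hPa

Category 2 begins at V = 83 kt.
Required ΔP = (83/6)^(1/0.623) = 13.833^1.605 ≈ 67.82 hPa.
P_c ≤ 1008 − 67.82 = 940.18, so the highest integer P_c is 940 hPa.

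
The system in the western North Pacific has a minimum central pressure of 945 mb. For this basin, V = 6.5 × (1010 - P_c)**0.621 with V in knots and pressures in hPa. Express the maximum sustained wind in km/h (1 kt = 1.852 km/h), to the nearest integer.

ΔP = 1010 − 945 = 65 mb.
V ≈ 6.5 × 65^0.621 = 6.5 × 13.360 ≈ 86.843 kt.
86.843 × 1.852 ≈ 160.83 km/h → 161 km/h.

161 km/h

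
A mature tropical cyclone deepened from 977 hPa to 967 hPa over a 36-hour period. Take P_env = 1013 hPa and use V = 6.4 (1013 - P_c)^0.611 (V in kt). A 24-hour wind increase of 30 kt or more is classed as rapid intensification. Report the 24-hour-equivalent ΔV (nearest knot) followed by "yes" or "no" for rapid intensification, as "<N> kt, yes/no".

6 kt, no

V₁: ΔP = 36, V ≈ 6.4 × 36^0.611 ≈ 57.16 kt.
V₂: ΔP = 46, V ≈ 6.4 × 46^0.611 ≈ 66.39 kt.
ΔV over 36 h = 9.23 kt → 24 h equivalent = 9.23 × 24/36 ≈ 6.15 kt.
6 kt < 30 kt ⇒ not rapid intensification.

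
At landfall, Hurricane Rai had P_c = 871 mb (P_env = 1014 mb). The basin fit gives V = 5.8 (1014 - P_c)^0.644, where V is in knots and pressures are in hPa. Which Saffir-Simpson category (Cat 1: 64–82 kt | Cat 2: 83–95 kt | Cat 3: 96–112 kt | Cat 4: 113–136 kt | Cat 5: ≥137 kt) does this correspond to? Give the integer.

ΔP = 1014 − 871 = 143 mb.
V ≈ 5.8 × 143^0.644 = 5.8 × 24.44 ≈ 142 kt.
142 kt falls in the Category 5 band.

5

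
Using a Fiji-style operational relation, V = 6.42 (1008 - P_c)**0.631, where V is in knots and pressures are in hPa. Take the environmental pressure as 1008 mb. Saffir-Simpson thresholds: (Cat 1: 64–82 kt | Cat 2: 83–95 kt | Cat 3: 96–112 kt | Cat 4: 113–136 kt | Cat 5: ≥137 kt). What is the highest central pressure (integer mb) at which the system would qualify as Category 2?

950 mb

Category 2 begins at V = 83 kt.
Required ΔP = (83/6.42)^(1/0.631) = 12.928^1.585 ≈ 57.75 mb.
P_c ≤ 1008 − 57.75 = 950.25, so the highest integer P_c is 950 mb.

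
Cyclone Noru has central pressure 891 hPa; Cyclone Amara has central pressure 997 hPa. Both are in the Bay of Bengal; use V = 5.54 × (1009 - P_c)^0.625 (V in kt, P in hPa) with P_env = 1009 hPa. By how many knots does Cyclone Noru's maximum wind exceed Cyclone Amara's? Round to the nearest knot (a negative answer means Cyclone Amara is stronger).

Cyclone Noru: ΔP = 118; V ≈ 5.54 × 118^0.625 ≈ 109.25 kt.
Cyclone Amara: ΔP = 12; V ≈ 5.54 × 12^0.625 ≈ 26.18 kt.
Difference ≈ 109.25 − 26.18 = 83.07 → 83 kt.

83 kt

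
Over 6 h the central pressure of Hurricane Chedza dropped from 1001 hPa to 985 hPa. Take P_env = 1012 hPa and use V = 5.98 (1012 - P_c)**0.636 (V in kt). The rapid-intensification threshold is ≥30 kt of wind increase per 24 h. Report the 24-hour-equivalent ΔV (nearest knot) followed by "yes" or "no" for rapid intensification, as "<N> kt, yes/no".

85 kt, yes

V₁: ΔP = 11, V ≈ 5.98 × 11^0.636 ≈ 27.48 kt.
V₂: ΔP = 27, V ≈ 5.98 × 27^0.636 ≈ 48.65 kt.
ΔV over 6 h = 21.17 kt → 24 h equivalent = 21.17 × 24/6 ≈ 84.68 kt.
85 kt ≥ 30 kt ⇒ rapid intensification.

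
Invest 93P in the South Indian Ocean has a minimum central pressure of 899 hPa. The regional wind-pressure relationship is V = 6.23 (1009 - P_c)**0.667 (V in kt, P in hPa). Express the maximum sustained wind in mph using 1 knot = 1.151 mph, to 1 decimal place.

164.9 mph

ΔP = 1009 − 899 = 110 hPa.
V ≈ 6.23 × 110^0.667 = 6.23 × 22.994 ≈ 143.251 kt.
143.251 × 1.151 ≈ 164.88 mph → 164.9 mph.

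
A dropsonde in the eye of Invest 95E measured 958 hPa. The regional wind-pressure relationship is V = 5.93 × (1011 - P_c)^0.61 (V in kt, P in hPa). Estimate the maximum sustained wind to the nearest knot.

ΔP = 1011 − 958 = 53 hPa.
53^0.61 ≈ 11.267.
V ≈ 5.93 × 11.267 ≈ 66.8 kt.

67 kt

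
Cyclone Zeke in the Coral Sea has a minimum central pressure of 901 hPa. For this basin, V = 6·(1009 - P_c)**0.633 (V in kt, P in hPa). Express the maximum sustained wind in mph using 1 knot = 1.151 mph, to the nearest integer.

ΔP = 1009 − 901 = 108 hPa.
V ≈ 6 × 108^0.633 = 6 × 19.371 ≈ 116.227 kt.
116.227 × 1.151 ≈ 133.78 mph → 134 mph.

134 mph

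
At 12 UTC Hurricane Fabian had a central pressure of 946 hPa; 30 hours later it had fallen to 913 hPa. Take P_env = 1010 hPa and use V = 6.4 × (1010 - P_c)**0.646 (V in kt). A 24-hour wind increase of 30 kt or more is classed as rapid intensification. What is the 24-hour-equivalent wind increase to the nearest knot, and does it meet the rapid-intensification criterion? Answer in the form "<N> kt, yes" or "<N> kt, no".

V₁: ΔP = 64, V ≈ 6.4 × 64^0.646 ≈ 93.97 kt.
V₂: ΔP = 97, V ≈ 6.4 × 97^0.646 ≈ 122.92 kt.
ΔV over 30 h = 28.95 kt → 24 h equivalent = 28.95 × 24/30 ≈ 23.16 kt.
23 kt < 30 kt ⇒ not rapid intensification.

23 kt, no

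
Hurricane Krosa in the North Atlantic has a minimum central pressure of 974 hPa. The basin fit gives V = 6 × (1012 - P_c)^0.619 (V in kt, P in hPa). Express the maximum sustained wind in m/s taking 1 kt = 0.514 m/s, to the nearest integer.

ΔP = 1012 − 974 = 38 hPa.
V ≈ 6 × 38^0.619 = 6 × 9.504 ≈ 57.021 kt.
57.021 × 0.514 ≈ 29.31 m/s → 29 m/s.

29 m/s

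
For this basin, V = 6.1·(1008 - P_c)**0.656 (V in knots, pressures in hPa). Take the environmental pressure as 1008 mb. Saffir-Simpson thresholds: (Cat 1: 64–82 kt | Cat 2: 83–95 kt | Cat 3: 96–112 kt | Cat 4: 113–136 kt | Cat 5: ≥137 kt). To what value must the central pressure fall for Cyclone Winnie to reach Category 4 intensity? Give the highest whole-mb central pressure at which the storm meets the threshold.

922 mb

Category 4 begins at V = 113 kt.
Required ΔP = (113/6.1)^(1/0.656) = 18.525^1.524 ≈ 85.61 mb.
P_c ≤ 1008 − 85.61 = 922.39, so the highest integer P_c is 922 mb.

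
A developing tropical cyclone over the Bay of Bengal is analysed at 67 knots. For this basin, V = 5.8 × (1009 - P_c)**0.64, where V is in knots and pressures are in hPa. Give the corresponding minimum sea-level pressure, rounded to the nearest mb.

963 mb

ΔP = (V / 5.8)^(1/0.64) = (67/5.8)^1.562.
67/5.8 = 11.552; 11.552^1.562 ≈ 45.75 mb.
P_c = 1009 − 45.75 = 963.25 ≈ 963 mb.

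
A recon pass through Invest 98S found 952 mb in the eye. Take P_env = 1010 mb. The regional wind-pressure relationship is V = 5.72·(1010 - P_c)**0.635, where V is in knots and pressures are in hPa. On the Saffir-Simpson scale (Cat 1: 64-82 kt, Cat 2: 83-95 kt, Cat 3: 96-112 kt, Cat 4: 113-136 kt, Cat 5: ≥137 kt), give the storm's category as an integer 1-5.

ΔP = 1010 − 952 = 58 mb.
V ≈ 5.72 × 58^0.635 = 5.72 × 13.18 ≈ 75 kt.
75 kt falls in the Category 1 band.

1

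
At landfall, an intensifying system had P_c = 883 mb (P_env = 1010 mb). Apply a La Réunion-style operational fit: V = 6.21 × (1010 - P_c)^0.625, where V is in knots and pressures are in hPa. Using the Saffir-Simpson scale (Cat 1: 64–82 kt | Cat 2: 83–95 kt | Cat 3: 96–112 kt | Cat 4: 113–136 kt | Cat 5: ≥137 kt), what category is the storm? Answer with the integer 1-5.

ΔP = 1010 − 883 = 127 mb.
V ≈ 6.21 × 127^0.625 = 6.21 × 20.65 ≈ 128 kt.
128 kt falls in the Category 4 band.

4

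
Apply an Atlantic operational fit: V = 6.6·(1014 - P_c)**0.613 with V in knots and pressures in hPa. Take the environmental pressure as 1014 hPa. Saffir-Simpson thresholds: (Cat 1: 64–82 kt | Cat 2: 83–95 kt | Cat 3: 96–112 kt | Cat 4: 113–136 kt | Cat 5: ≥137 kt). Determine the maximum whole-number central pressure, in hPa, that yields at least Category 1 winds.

Category 1 begins at V = 64 kt.
Required ΔP = (64/6.6)^(1/0.613) = 9.697^1.631 ≈ 40.69 hPa.
P_c ≤ 1014 − 40.69 = 973.31, so the highest integer P_c is 973 hPa.

973 hPa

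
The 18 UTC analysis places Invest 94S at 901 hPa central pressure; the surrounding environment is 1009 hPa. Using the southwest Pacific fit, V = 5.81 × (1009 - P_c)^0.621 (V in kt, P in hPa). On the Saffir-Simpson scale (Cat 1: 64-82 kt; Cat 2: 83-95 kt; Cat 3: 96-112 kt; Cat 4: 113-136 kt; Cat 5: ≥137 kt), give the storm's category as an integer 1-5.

ΔP = 1009 − 901 = 108 hPa.
V ≈ 5.81 × 108^0.621 = 5.81 × 18.31 ≈ 106 kt.
106 kt falls in the Category 3 band.

3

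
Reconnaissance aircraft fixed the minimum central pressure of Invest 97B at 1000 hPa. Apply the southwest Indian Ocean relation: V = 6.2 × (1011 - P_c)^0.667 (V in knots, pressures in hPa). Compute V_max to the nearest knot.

ΔP = 1011 − 1000 = 11 hPa.
11^0.667 ≈ 4.950.
V ≈ 6.2 × 4.950 ≈ 30.7 kt.

31 kt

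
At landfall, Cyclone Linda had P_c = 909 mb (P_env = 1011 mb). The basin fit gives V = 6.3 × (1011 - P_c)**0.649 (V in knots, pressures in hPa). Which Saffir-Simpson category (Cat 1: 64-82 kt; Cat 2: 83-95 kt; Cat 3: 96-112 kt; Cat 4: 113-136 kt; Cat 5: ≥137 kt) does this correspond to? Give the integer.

4

ΔP = 1011 − 909 = 102 mb.
V ≈ 6.3 × 102^0.649 = 6.3 × 20.12 ≈ 127 kt.
127 kt falls in the Category 4 band.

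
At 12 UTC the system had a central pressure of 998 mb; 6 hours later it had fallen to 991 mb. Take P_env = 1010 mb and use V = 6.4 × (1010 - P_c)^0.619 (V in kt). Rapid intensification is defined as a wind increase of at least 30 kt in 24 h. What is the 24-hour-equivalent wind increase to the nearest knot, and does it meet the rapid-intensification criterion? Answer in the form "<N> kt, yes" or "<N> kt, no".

39 kt, yes

V₁: ΔP = 12, V ≈ 6.4 × 12^0.619 ≈ 29.80 kt.
V₂: ΔP = 19, V ≈ 6.4 × 19^0.619 ≈ 39.60 kt.
ΔV over 6 h = 9.80 kt → 24 h equivalent = 9.80 × 24/6 ≈ 39.20 kt.
39 kt ≥ 30 kt ⇒ rapid intensification.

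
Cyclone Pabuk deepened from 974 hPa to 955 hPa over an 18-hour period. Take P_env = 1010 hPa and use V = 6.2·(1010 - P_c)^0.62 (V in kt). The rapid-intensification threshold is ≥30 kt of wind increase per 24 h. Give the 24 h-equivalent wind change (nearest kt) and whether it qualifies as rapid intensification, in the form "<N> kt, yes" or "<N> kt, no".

23 kt, no

V₁: ΔP = 36, V ≈ 6.2 × 36^0.62 ≈ 57.19 kt.
V₂: ΔP = 55, V ≈ 6.2 × 55^0.62 ≈ 74.37 kt.
ΔV over 18 h = 17.18 kt → 24 h equivalent = 17.18 × 24/18 ≈ 22.91 kt.
23 kt < 30 kt ⇒ not rapid intensification.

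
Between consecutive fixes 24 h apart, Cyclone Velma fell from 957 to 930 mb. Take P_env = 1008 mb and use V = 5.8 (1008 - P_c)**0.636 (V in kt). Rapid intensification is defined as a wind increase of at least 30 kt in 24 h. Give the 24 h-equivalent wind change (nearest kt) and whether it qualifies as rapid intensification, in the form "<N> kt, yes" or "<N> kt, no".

V₁: ΔP = 51, V ≈ 5.8 × 51^0.636 ≈ 70.70 kt.
V₂: ΔP = 78, V ≈ 5.8 × 78^0.636 ≈ 92.64 kt.
ΔV over 24 h = 21.94 kt → 24 h equivalent = 21.94 × 24/24 ≈ 21.94 kt.
22 kt < 30 kt ⇒ not rapid intensification.

22 kt, no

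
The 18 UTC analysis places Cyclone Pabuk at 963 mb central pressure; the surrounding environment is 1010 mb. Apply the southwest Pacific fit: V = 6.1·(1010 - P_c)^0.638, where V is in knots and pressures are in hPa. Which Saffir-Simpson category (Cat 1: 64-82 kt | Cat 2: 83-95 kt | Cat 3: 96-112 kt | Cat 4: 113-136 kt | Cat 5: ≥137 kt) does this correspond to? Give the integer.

1

ΔP = 1010 − 963 = 47 mb.
V ≈ 6.1 × 47^0.638 = 6.1 × 11.66 ≈ 71 kt.
71 kt falls in the Category 1 band.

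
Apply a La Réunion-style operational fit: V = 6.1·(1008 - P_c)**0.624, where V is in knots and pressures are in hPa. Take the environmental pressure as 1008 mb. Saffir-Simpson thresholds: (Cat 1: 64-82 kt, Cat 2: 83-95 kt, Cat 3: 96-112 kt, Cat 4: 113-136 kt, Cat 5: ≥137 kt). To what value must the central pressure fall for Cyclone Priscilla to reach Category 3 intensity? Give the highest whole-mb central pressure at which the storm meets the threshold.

925 mb

Category 3 begins at V = 96 kt.
Required ΔP = (96/6.1)^(1/0.624) = 15.738^1.603 ≈ 82.83 mb.
P_c ≤ 1008 − 82.83 = 925.17, so the highest integer P_c is 925 mb.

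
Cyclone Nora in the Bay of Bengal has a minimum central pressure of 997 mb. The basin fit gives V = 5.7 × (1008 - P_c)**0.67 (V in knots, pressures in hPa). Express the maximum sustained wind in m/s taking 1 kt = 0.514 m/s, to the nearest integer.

ΔP = 1008 − 997 = 11 mb.
V ≈ 5.7 × 11^0.67 = 5.7 × 4.986 ≈ 28.419 kt.
28.419 × 0.514 ≈ 14.61 m/s → 15 m/s.

15 m/s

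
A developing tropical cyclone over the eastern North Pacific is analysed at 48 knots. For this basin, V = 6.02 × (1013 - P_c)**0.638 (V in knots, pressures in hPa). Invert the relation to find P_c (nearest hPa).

987 hPa

ΔP = (V / 6.02)^(1/0.638) = (48/6.02)^1.567.
48/6.02 = 7.973; 7.973^1.567 ≈ 25.90 hPa.
P_c = 1013 − 25.90 = 987.10 ≈ 987 hPa.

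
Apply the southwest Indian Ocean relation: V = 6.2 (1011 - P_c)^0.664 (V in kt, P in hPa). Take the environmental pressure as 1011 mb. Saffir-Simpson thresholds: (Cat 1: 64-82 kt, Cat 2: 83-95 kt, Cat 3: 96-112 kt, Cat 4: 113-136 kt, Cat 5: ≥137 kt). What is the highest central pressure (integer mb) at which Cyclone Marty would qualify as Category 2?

Category 2 begins at V = 83 kt.
Required ΔP = (83/6.2)^(1/0.664) = 13.387^1.506 ≈ 49.75 mb.
P_c ≤ 1011 − 49.75 = 961.25, so the highest integer P_c is 961 mb.

961 mb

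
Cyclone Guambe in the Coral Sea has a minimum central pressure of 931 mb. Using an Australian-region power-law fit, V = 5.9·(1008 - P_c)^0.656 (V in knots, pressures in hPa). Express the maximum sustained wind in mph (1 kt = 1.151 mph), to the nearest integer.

ΔP = 1008 − 931 = 77 mb.
V ≈ 5.9 × 77^0.656 = 5.9 × 17.280 ≈ 101.951 kt.
101.951 × 1.151 ≈ 117.35 mph → 117 mph.

117 mph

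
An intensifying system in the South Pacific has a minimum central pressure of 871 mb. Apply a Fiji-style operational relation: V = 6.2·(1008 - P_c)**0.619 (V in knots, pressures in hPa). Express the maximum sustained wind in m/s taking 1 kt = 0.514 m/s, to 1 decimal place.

67.0 m/s

ΔP = 1008 − 871 = 137 mb.
V ≈ 6.2 × 137^0.619 = 6.2 × 21.020 ≈ 130.323 kt.
130.323 × 0.514 ≈ 66.99 m/s → 67.0 m/s.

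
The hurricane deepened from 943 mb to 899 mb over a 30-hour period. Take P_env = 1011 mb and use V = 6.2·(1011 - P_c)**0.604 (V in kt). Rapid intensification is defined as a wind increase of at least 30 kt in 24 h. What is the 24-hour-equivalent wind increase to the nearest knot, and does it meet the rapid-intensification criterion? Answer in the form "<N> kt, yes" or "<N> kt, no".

22 kt, no

V₁: ΔP = 68, V ≈ 6.2 × 68^0.604 ≈ 79.29 kt.
V₂: ΔP = 112, V ≈ 6.2 × 112^0.604 ≈ 107.18 kt.
ΔV over 30 h = 27.89 kt → 24 h equivalent = 27.89 × 24/30 ≈ 22.31 kt.
22 kt < 30 kt ⇒ not rapid intensification.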